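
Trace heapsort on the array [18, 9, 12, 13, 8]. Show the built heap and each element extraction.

Build heap: [18, 13, 12, 9, 8]
Extract 18: [13, 9, 12, 8, 18]
Extract 13: [12, 9, 8, 13, 18]
Extract 12: [9, 8, 12, 13, 18]
Extract 9: [8, 9, 12, 13, 18]


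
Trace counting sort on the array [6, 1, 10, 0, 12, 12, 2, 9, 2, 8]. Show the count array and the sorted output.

Count array: [1, 1, 2, 0, 0, 0, 1, 0, 1, 1, 1, 0, 2]
(count[i] = number of elements equal to i)
Cumulative count: [1, 2, 4, 4, 4, 4, 5, 5, 6, 7, 8, 8, 10]
Sorted: [0, 1, 2, 2, 6, 8, 9, 10, 12, 12]


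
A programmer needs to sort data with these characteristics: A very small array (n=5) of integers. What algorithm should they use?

Best choice: Insertion sort
Reason: For tiny inputs the O(n^2) overhead is negligible and insertion sort has minimal constant factors


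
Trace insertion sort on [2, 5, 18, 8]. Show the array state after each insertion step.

First element 2 is already 'sorted'
Insert 5: shifted 0 elements -> [2, 5, 18, 8]
Insert 18: shifted 0 elements -> [2, 5, 18, 8]
Insert 8: shifted 1 elements -> [2, 5, 8, 18]


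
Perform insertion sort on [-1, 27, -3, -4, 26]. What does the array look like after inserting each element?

First element -1 is already 'sorted'
Insert 27: shifted 0 elements -> [-1, 27, -3, -4, 26]
Insert -3: shifted 2 elements -> [-3, -1, 27, -4, 26]
Insert -4: shifted 3 elements -> [-4, -3, -1, 27, 26]
Insert 26: shifted 1 elements -> [-4, -3, -1, 26, 27]


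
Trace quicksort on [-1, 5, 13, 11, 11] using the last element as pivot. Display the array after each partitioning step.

Partition 1: pivot=11 at index 3 -> [-1, 5, 11, 11, 13]
Partition 2: pivot=11 at index 2 -> [-1, 5, 11, 11, 13]
Partition 3: pivot=5 at index 1 -> [-1, 5, 11, 11, 13]


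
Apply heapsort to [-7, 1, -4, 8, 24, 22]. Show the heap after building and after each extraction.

Build heap: [24, 8, 22, -7, 1, -4]
Extract 24: [22, 8, -4, -7, 1, 24]
Extract 22: [8, 1, -4, -7, 22, 24]
Extract 8: [1, -7, -4, 8, 22, 24]
Extract 1: [-4, -7, 1, 8, 22, 24]
Extract -4: [-7, -4, 1, 8, 22, 24]


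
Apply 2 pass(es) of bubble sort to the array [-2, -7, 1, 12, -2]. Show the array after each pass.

After pass 1: [-7, -2, 1, -2, 12] (2 swaps)
After pass 2: [-7, -2, -2, 1, 12] (1 swaps)
Total swaps: 3


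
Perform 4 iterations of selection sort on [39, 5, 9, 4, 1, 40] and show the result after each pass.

Pass 1: Select minimum 1 at index 4, swap -> [1, 5, 9, 4, 39, 40]
Pass 2: Select minimum 4 at index 3, swap -> [1, 4, 9, 5, 39, 40]
Pass 3: Select minimum 5 at index 3, swap -> [1, 4, 5, 9, 39, 40]
Pass 4: Select minimum 9 at index 3, swap -> [1, 4, 5, 9, 39, 40]


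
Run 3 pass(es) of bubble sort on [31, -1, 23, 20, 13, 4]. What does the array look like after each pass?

After pass 1: [-1, 23, 20, 13, 4, 31] (5 swaps)
After pass 2: [-1, 20, 13, 4, 23, 31] (3 swaps)
After pass 3: [-1, 13, 4, 20, 23, 31] (2 swaps)
Total swaps: 10


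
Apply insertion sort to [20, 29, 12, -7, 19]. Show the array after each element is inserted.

First element 20 is already 'sorted'
Insert 29: shifted 0 elements -> [20, 29, 12, -7, 19]
Insert 12: shifted 2 elements -> [12, 20, 29, -7, 19]
Insert -7: shifted 3 elements -> [-7, 12, 20, 29, 19]
Insert 19: shifted 2 elements -> [-7, 12, 19, 20, 29]


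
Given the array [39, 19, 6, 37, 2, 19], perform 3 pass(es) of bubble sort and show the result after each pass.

After pass 1: [19, 6, 37, 2, 19, 39] (5 swaps)
After pass 2: [6, 19, 2, 19, 37, 39] (3 swaps)
After pass 3: [6, 2, 19, 19, 37, 39] (1 swaps)
Total swaps: 9


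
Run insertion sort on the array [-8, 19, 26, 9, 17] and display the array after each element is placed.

First element -8 is already 'sorted'
Insert 19: shifted 0 elements -> [-8, 19, 26, 9, 17]
Insert 26: shifted 0 elements -> [-8, 19, 26, 9, 17]
Insert 9: shifted 2 elements -> [-8, 9, 19, 26, 17]
Insert 17: shifted 2 elements -> [-8, 9, 17, 19, 26]


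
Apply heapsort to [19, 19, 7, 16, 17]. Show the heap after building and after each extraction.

Build heap: [19, 19, 7, 16, 17]
Extract 19: [19, 17, 7, 16, 19]
Extract 19: [17, 16, 7, 19, 19]
Extract 17: [16, 7, 17, 19, 19]
Extract 16: [7, 16, 17, 19, 19]


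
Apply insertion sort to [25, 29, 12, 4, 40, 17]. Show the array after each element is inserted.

First element 25 is already 'sorted'
Insert 29: shifted 0 elements -> [25, 29, 12, 4, 40, 17]
Insert 12: shifted 2 elements -> [12, 25, 29, 4, 40, 17]
Insert 4: shifted 3 elements -> [4, 12, 25, 29, 40, 17]
Insert 40: shifted 0 elements -> [4, 12, 25, 29, 40, 17]
Insert 17: shifted 3 elements -> [4, 12, 17, 25, 29, 40]


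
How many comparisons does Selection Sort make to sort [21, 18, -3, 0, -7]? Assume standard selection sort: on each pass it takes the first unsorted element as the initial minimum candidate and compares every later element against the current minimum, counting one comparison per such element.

Pass 1: scan indices 1..4 for the minimum = 4 comparison(s); min is -7, place at index 0 -> [-7, 18, -3, 0, 21]
Pass 2: scan indices 2..4 for the minimum = 3 comparison(s); min is -3, place at index 1 -> [-7, -3, 18, 0, 21]
Pass 3: scan indices 3..4 for the minimum = 2 comparison(s); min is 0, place at index 2 -> [-7, -3, 0, 18, 21]
Pass 4: scan indices 4..4 for the minimum = 1 comparison(s); min is 18, place at index 3 -> [-7, -3, 0, 18, 21]
Selection sort always scans the whole unsorted suffix, so the count is (n-1) + (n-2) + ... + 1 = n(n-1)/2 = 5*4/2 = 10 regardless of the input order.
Total comparisons: 4 + 3 + 2 + 1 = 10


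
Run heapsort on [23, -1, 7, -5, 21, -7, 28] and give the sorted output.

Build heap: [28, 21, 23, -5, -1, -7, 7]
Extract 28: [23, 21, 7, -5, -1, -7, 28]
Extract 23: [21, -1, 7, -5, -7, 23, 28]
Extract 21: [7, -1, -7, -5, 21, 23, 28]
Extract 7: [-1, -5, -7, 7, 21, 23, 28]
Extract -1: [-5, -7, -1, 7, 21, 23, 28]
Extract -5: [-7, -5, -1, 7, 21, 23, 28]


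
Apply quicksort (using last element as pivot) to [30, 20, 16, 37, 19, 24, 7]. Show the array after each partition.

Partition 1: pivot=7 at index 0 -> [7, 20, 16, 37, 19, 24, 30]
Partition 2: pivot=30 at index 5 -> [7, 20, 16, 19, 24, 30, 37]
Partition 3: pivot=24 at index 4 -> [7, 20, 16, 19, 24, 30, 37]
Partition 4: pivot=19 at index 2 -> [7, 16, 19, 20, 24, 30, 37]


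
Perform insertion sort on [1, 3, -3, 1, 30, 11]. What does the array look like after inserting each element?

First element 1 is already 'sorted'
Insert 3: shifted 0 elements -> [1, 3, -3, 1, 30, 11]
Insert -3: shifted 2 elements -> [-3, 1, 3, 1, 30, 11]
Insert 1: shifted 1 elements -> [-3, 1, 1, 3, 30, 11]
Insert 30: shifted 0 elements -> [-3, 1, 1, 3, 30, 11]
Insert 11: shifted 1 elements -> [-3, 1, 1, 3, 11, 30]


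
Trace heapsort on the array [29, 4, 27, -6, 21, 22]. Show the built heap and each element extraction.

Build heap: [29, 21, 27, -6, 4, 22]
Extract 29: [27, 21, 22, -6, 4, 29]
Extract 27: [22, 21, 4, -6, 27, 29]
Extract 22: [21, -6, 4, 22, 27, 29]
Extract 21: [4, -6, 21, 22, 27, 29]
Extract 4: [-6, 4, 21, 22, 27, 29]


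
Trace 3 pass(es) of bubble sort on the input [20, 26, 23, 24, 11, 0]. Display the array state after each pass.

After pass 1: [20, 23, 24, 11, 0, 26] (4 swaps)
After pass 2: [20, 23, 11, 0, 24, 26] (2 swaps)
After pass 3: [20, 11, 0, 23, 24, 26] (2 swaps)
Total swaps: 8


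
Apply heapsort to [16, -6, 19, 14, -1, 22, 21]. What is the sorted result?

Build heap: [22, 14, 21, -6, -1, 19, 16]
Extract 22: [21, 14, 19, -6, -1, 16, 22]
Extract 21: [19, 14, 16, -6, -1, 21, 22]
Extract 19: [16, 14, -1, -6, 19, 21, 22]
Extract 16: [14, -6, -1, 16, 19, 21, 22]
Extract 14: [-1, -6, 14, 16, 19, 21, 22]
Extract -1: [-6, -1, 14, 16, 19, 21, 22]


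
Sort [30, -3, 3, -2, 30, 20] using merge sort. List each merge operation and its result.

Divide and conquer:
  Merge [-3] + [3] -> [-3, 3]
  Merge [30] + [-3, 3] -> [-3, 3, 30]
  Merge [30] + [20] -> [20, 30]
  Merge [-2] + [20, 30] -> [-2, 20, 30]
  Merge [-3, 3, 30] + [-2, 20, 30] -> [-3, -2, 3, 20, 30, 30]


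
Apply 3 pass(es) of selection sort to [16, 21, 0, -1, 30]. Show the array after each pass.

Pass 1: Select minimum -1 at index 3, swap -> [-1, 21, 0, 16, 30]
Pass 2: Select minimum 0 at index 2, swap -> [-1, 0, 21, 16, 30]
Pass 3: Select minimum 16 at index 3, swap -> [-1, 0, 16, 21, 30]


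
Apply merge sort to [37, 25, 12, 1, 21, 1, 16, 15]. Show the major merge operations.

Divide and conquer:
  Merge [37] + [25] -> [25, 37]
  Merge [12] + [1] -> [1, 12]
  Merge [25, 37] + [1, 12] -> [1, 12, 25, 37]
  Merge [21] + [1] -> [1, 21]
  Merge [16] + [15] -> [15, 16]
  Merge [1, 21] + [15, 16] -> [1, 15, 16, 21]
  Merge [1, 12, 25, 37] + [1, 15, 16, 21] -> [1, 1, 12, 15, 16, 21, 25, 37]


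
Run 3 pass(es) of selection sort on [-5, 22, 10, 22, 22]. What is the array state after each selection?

Pass 1: Select minimum -5 at index 0, swap -> [-5, 22, 10, 22, 22]
Pass 2: Select minimum 10 at index 2, swap -> [-5, 10, 22, 22, 22]
Pass 3: Select minimum 22 at index 2, swap -> [-5, 10, 22, 22, 22]


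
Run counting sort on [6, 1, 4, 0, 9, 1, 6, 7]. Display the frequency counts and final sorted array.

Count array: [1, 2, 0, 0, 1, 0, 2, 1, 0, 1]
(count[i] = number of elements equal to i)
Cumulative count: [1, 3, 3, 3, 4, 4, 6, 7, 7, 8]
Sorted: [0, 1, 1, 4, 6, 6, 7, 9]


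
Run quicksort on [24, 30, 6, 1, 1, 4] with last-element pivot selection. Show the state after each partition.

Partition 1: pivot=4 at index 2 -> [1, 1, 4, 24, 30, 6]
Partition 2: pivot=1 at index 1 -> [1, 1, 4, 24, 30, 6]
Partition 3: pivot=6 at index 3 -> [1, 1, 4, 6, 30, 24]
Partition 4: pivot=24 at index 4 -> [1, 1, 4, 6, 24, 30]


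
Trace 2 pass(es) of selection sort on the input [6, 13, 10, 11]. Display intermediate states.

Pass 1: Select minimum 6 at index 0, swap -> [6, 13, 10, 11]
Pass 2: Select minimum 10 at index 2, swap -> [6, 10, 13, 11]


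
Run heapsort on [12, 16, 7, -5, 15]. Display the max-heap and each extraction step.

Build heap: [16, 15, 7, -5, 12]
Extract 16: [15, 12, 7, -5, 16]
Extract 15: [12, -5, 7, 15, 16]
Extract 12: [7, -5, 12, 15, 16]
Extract 7: [-5, 7, 12, 15, 16]


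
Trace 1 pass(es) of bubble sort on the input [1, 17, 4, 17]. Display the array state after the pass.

After pass 1: [1, 4, 17, 17] (1 swaps)
Total swaps: 1


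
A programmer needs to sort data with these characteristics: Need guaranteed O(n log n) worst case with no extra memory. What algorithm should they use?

Best choice: Heapsort
Reason: Heapsort is O(n log n) worst case and sorts in-place; quicksort can degrade to O(n^2)


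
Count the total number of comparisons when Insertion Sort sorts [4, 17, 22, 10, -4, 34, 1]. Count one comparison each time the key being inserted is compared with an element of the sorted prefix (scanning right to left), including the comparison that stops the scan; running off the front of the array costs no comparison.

Insert 17: 4 <= 17 (stop) = 1 comparison(s) -> [4, 17, 22, 10, -4, 34, 1]
Insert 22: 17 <= 22 (stop) = 1 comparison(s) -> [4, 17, 22, 10, -4, 34, 1]
Insert 10: 22 > 10 (shift), 17 > 10 (shift), 4 <= 10 (stop) = 3 comparison(s) -> [4, 10, 17, 22, -4, 34, 1]
Insert -4: 22 > -4 (shift), 17 > -4 (shift), 10 > -4 (shift), 4 > -4 (shift), reached front = 4 comparison(s) -> [-4, 4, 10, 17, 22, 34, 1]
Insert 34: 22 <= 34 (stop) = 1 comparison(s) -> [-4, 4, 10, 17, 22, 34, 1]
Insert 1: 34 > 1 (shift), 22 > 1 (shift), 17 > 1 (shift), 10 > 1 (shift), 4 > 1 (shift), -4 <= 1 (stop) = 6 comparison(s) -> [-4, 1, 4, 10, 17, 22, 34]
Total comparisons: 1 + 1 + 3 + 4 + 1 + 6 = 16


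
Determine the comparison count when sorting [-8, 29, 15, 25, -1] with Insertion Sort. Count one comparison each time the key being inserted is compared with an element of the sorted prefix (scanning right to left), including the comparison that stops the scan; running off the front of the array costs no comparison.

Insert 29: -8 <= 29 (stop) = 1 comparison(s) -> [-8, 29, 15, 25, -1]
Insert 15: 29 > 15 (shift), -8 <= 15 (stop) = 2 comparison(s) -> [-8, 15, 29, 25, -1]
Insert 25: 29 > 25 (shift), 15 <= 25 (stop) = 2 comparison(s) -> [-8, 15, 25, 29, -1]
Insert -1: 29 > -1 (shift), 25 > -1 (shift), 15 > -1 (shift), -8 <= -1 (stop) = 4 comparison(s) -> [-8, -1, 15, 25, 29]
Total comparisons: 1 + 2 + 2 + 4 = 9


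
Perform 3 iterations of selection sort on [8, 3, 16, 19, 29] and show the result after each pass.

Pass 1: Select minimum 3 at index 1, swap -> [3, 8, 16, 19, 29]
Pass 2: Select minimum 8 at index 1, swap -> [3, 8, 16, 19, 29]
Pass 3: Select minimum 16 at index 2, swap -> [3, 8, 16, 19, 29]


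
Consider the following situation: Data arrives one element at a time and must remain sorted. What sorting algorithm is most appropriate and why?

Best choice: Insertion sort
Reason: Insertion sort naturally handles online/streaming input by inserting each new element into sorted position


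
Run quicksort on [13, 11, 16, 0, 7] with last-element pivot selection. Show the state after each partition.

Partition 1: pivot=7 at index 1 -> [0, 7, 16, 13, 11]
Partition 2: pivot=11 at index 2 -> [0, 7, 11, 13, 16]
Partition 3: pivot=16 at index 4 -> [0, 7, 11, 13, 16]


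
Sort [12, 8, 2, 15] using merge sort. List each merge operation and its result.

Divide and conquer:
  Merge [12] + [8] -> [8, 12]
  Merge [2] + [15] -> [2, 15]
  Merge [8, 12] + [2, 15] -> [2, 8, 12, 15]


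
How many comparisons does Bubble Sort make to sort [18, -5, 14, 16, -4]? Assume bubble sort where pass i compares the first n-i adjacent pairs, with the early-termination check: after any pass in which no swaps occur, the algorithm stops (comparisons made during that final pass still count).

Pass 1: compare adjacent pairs (0,1)..(3,4) = 4 comparison(s), 4 swap(s) -> [-5, 14, 16, -4, 18]
Pass 2: compare adjacent pairs (0,1)..(2,3) = 3 comparison(s), 1 swap(s) -> [-5, 14, -4, 16, 18]
Pass 3: compare adjacent pairs (0,1)..(1,2) = 2 comparison(s), 1 swap(s) -> [-5, -4, 14, 16, 18]
Pass 4: compare adjacent pairs (0,1)..(0,1) = 1 comparison(s), 0 swap(s) -> [-5, -4, 14, 16, 18]
No swaps in this pass, so bubble sort stops here.
Total comparisons: 4 + 3 + 2 + 1 = 10


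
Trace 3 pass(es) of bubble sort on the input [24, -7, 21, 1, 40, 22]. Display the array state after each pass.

After pass 1: [-7, 21, 1, 24, 22, 40] (4 swaps)
After pass 2: [-7, 1, 21, 22, 24, 40] (2 swaps)
After pass 3: [-7, 1, 21, 22, 24, 40] (0 swaps)
Total swaps: 6


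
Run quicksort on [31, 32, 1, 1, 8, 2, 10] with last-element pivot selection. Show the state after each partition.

Partition 1: pivot=10 at index 4 -> [1, 1, 8, 2, 10, 32, 31]
Partition 2: pivot=2 at index 2 -> [1, 1, 2, 8, 10, 32, 31]
Partition 3: pivot=1 at index 1 -> [1, 1, 2, 8, 10, 32, 31]
Partition 4: pivot=31 at index 5 -> [1, 1, 2, 8, 10, 31, 32]


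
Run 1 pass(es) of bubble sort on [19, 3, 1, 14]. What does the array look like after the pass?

After pass 1: [3, 1, 14, 19] (3 swaps)
Total swaps: 3


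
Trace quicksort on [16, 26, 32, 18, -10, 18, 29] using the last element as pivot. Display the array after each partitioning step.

Partition 1: pivot=29 at index 5 -> [16, 26, 18, -10, 18, 29, 32]
Partition 2: pivot=18 at index 3 -> [16, 18, -10, 18, 26, 29, 32]
Partition 3: pivot=-10 at index 0 -> [-10, 18, 16, 18, 26, 29, 32]
Partition 4: pivot=16 at index 1 -> [-10, 16, 18, 18, 26, 29, 32]


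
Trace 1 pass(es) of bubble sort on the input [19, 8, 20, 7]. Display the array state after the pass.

After pass 1: [8, 19, 7, 20] (2 swaps)
Total swaps: 2


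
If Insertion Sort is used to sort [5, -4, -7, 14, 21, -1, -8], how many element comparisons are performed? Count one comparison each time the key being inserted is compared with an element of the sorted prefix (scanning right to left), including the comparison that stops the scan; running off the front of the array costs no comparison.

Insert -4: 5 > -4 (shift), reached front = 1 comparison(s) -> [-4, 5, -7, 14, 21, -1, -8]
Insert -7: 5 > -7 (shift), -4 > -7 (shift), reached front = 2 comparison(s) -> [-7, -4, 5, 14, 21, -1, -8]
Insert 14: 5 <= 14 (stop) = 1 comparison(s) -> [-7, -4, 5, 14, 21, -1, -8]
Insert 21: 14 <= 21 (stop) = 1 comparison(s) -> [-7, -4, 5, 14, 21, -1, -8]
Insert -1: 21 > -1 (shift), 14 > -1 (shift), 5 > -1 (shift), -4 <= -1 (stop) = 4 comparison(s) -> [-7, -4, -1, 5, 14, 21, -8]
Insert -8: 21 > -8 (shift), 14 > -8 (shift), 5 > -8 (shift), -1 > -8 (shift), -4 > -8 (shift), -7 > -8 (shift), reached front = 6 comparison(s) -> [-8, -7, -4, -1, 5, 14, 21]
Total comparisons: 1 + 2 + 1 + 1 + 4 + 6 = 15


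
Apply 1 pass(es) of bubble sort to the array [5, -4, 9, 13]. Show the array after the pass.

After pass 1: [-4, 5, 9, 13] (1 swaps)
Total swaps: 1


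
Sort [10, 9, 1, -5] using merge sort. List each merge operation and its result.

Divide and conquer:
  Merge [10] + [9] -> [9, 10]
  Merge [1] + [-5] -> [-5, 1]
  Merge [9, 10] + [-5, 1] -> [-5, 1, 9, 10]


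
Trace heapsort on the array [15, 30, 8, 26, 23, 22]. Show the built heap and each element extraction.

Build heap: [30, 26, 22, 15, 23, 8]
Extract 30: [26, 23, 22, 15, 8, 30]
Extract 26: [23, 15, 22, 8, 26, 30]
Extract 23: [22, 15, 8, 23, 26, 30]
Extract 22: [15, 8, 22, 23, 26, 30]
Extract 15: [8, 15, 22, 23, 26, 30]


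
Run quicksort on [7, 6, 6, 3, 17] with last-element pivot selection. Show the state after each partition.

Partition 1: pivot=17 at index 4 -> [7, 6, 6, 3, 17]
Partition 2: pivot=3 at index 0 -> [3, 6, 6, 7, 17]
Partition 3: pivot=7 at index 3 -> [3, 6, 6, 7, 17]
Partition 4: pivot=6 at index 2 -> [3, 6, 6, 7, 17]


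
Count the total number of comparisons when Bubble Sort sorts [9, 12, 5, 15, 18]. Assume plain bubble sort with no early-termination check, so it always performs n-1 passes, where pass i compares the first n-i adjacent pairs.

Pass 1: compare adjacent pairs (0,1)..(3,4) = 4 comparison(s), 1 swap(s) -> [9, 5, 12, 15, 18]
Pass 2: compare adjacent pairs (0,1)..(2,3) = 3 comparison(s), 1 swap(s) -> [5, 9, 12, 15, 18]
Pass 3: compare adjacent pairs (0,1)..(1,2) = 2 comparison(s), 0 swap(s) -> [5, 9, 12, 15, 18]
Pass 4: compare adjacent pairs (0,1)..(0,1) = 1 comparison(s), 0 swap(s) -> [5, 9, 12, 15, 18]
Total comparisons: 4 + 3 + 2 + 1 = 10


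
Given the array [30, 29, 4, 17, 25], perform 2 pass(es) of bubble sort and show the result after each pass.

After pass 1: [29, 4, 17, 25, 30] (4 swaps)
After pass 2: [4, 17, 25, 29, 30] (3 swaps)
Total swaps: 7


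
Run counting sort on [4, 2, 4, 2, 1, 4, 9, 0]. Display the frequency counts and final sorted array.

Count array: [1, 1, 2, 0, 3, 0, 0, 0, 0, 1]
(count[i] = number of elements equal to i)
Cumulative count: [1, 2, 4, 4, 7, 7, 7, 7, 7, 8]
Sorted: [0, 1, 2, 2, 4, 4, 4, 9]


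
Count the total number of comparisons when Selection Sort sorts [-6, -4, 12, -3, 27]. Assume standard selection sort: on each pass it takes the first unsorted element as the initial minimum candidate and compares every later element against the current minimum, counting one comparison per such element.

Pass 1: scan indices 1..4 for the minimum = 4 comparison(s); min is -6, place at index 0 -> [-6, -4, 12, -3, 27]
Pass 2: scan indices 2..4 for the minimum = 3 comparison(s); min is -4, place at index 1 -> [-6, -4, 12, -3, 27]
Pass 3: scan indices 3..4 for the minimum = 2 comparison(s); min is -3, place at index 2 -> [-6, -4, -3, 12, 27]
Pass 4: scan indices 4..4 for the minimum = 1 comparison(s); min is 12, place at index 3 -> [-6, -4, -3, 12, 27]
Selection sort always scans the whole unsorted suffix, so the count is (n-1) + (n-2) + ... + 1 = n(n-1)/2 = 5*4/2 = 10 regardless of the input order.
Total comparisons: 4 + 3 + 2 + 1 = 10


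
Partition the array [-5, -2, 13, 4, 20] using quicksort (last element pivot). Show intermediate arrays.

Partition 1: pivot=20 at index 4 -> [-5, -2, 13, 4, 20]
Partition 2: pivot=4 at index 2 -> [-5, -2, 4, 13, 20]
Partition 3: pivot=-2 at index 1 -> [-5, -2, 4, 13, 20]


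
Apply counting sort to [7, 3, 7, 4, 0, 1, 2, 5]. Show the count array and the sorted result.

Count array: [1, 1, 1, 1, 1, 1, 0, 2]
(count[i] = number of elements equal to i)
Cumulative count: [1, 2, 3, 4, 5, 6, 6, 8]
Sorted: [0, 1, 2, 3, 4, 5, 7, 7]


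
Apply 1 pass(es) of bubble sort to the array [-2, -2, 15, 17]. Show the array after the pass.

After pass 1: [-2, -2, 15, 17] (0 swaps)
Total swaps: 0


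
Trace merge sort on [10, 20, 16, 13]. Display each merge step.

Divide and conquer:
  Merge [10] + [20] -> [10, 20]
  Merge [16] + [13] -> [13, 16]
  Merge [10, 20] + [13, 16] -> [10, 13, 16, 20]


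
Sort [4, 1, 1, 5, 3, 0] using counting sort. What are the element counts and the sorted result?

Count array: [1, 2, 0, 1, 1, 1]
(count[i] = number of elements equal to i)
Cumulative count: [1, 3, 3, 4, 5, 6]
Sorted: [0, 1, 1, 3, 4, 5]


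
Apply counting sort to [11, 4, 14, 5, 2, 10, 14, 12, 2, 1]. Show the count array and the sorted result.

Count array: [0, 1, 2, 0, 1, 1, 0, 0, 0, 0, 1, 1, 1, 0, 2]
(count[i] = number of elements equal to i)
Cumulative count: [0, 1, 3, 3, 4, 5, 5, 5, 5, 5, 6, 7, 8, 8, 10]
Sorted: [1, 2, 2, 4, 5, 10, 11, 12, 14, 14]


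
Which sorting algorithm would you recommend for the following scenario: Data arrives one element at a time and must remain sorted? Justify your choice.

Best choice: Insertion sort
Reason: Insertion sort naturally handles online/streaming input by inserting each new element into sorted position


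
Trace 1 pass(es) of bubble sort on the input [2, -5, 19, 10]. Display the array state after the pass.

After pass 1: [-5, 2, 10, 19] (2 swaps)
Total swaps: 2


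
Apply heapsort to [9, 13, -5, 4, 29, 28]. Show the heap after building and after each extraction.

Build heap: [29, 13, 28, 4, 9, -5]
Extract 29: [28, 13, -5, 4, 9, 29]
Extract 28: [13, 9, -5, 4, 28, 29]
Extract 13: [9, 4, -5, 13, 28, 29]
Extract 9: [4, -5, 9, 13, 28, 29]
Extract 4: [-5, 4, 9, 13, 28, 29]


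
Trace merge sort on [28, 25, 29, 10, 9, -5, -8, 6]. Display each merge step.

Divide and conquer:
  Merge [28] + [25] -> [25, 28]
  Merge [29] + [10] -> [10, 29]
  Merge [25, 28] + [10, 29] -> [10, 25, 28, 29]
  Merge [9] + [-5] -> [-5, 9]
  Merge [-8] + [6] -> [-8, 6]
  Merge [-5, 9] + [-8, 6] -> [-8, -5, 6, 9]
  Merge [10, 25, 28, 29] + [-8, -5, 6, 9] -> [-8, -5, 6, 9, 10, 25, 28, 29]


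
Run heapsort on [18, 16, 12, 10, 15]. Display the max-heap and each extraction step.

Build heap: [18, 16, 12, 10, 15]
Extract 18: [16, 15, 12, 10, 18]
Extract 16: [15, 10, 12, 16, 18]
Extract 15: [12, 10, 15, 16, 18]
Extract 12: [10, 12, 15, 16, 18]


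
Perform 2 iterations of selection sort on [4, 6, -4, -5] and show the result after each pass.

Pass 1: Select minimum -5 at index 3, swap -> [-5, 6, -4, 4]
Pass 2: Select minimum -4 at index 2, swap -> [-5, -4, 6, 4]


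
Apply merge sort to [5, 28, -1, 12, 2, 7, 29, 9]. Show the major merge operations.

Divide and conquer:
  Merge [5] + [28] -> [5, 28]
  Merge [-1] + [12] -> [-1, 12]
  Merge [5, 28] + [-1, 12] -> [-1, 5, 12, 28]
  Merge [2] + [7] -> [2, 7]
  Merge [29] + [9] -> [9, 29]
  Merge [2, 7] + [9, 29] -> [2, 7, 9, 29]
  Merge [-1, 5, 12, 28] + [2, 7, 9, 29] -> [-1, 2, 5, 7, 9, 12, 28, 29]


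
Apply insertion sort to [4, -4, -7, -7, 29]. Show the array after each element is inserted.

First element 4 is already 'sorted'
Insert -4: shifted 1 elements -> [-4, 4, -7, -7, 29]
Insert -7: shifted 2 elements -> [-7, -4, 4, -7, 29]
Insert -7: shifted 2 elements -> [-7, -7, -4, 4, 29]
Insert 29: shifted 0 elements -> [-7, -7, -4, 4, 29]


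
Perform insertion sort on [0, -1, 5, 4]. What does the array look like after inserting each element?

First element 0 is already 'sorted'
Insert -1: shifted 1 elements -> [-1, 0, 5, 4]
Insert 5: shifted 0 elements -> [-1, 0, 5, 4]
Insert 4: shifted 1 elements -> [-1, 0, 4, 5]


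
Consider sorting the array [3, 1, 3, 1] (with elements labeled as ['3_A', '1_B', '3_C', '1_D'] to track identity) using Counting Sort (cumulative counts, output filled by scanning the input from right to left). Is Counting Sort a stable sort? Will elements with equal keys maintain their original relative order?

Trace Counting Sort on the labeled array (the key is the number; the letter only tracks identity):
  Counts for values 0..3: [0, 2, 0, 2]
  Cumulative counts: [0, 2, 2, 4]
  Scan right to left: place 1_D at output index 1
  Scan right to left: place 3_C at output index 3
  Scan right to left: place 1_B at output index 0
  Scan right to left: place 3_A at output index 2
  Output: [1_B, 1_D, 3_A, 3_C]
Equal keys:
  value 1: originally 1_B, 1_D; after sorting 1_B, 1_D -> order preserved
  value 3: originally 3_A, 3_C; after sorting 3_A, 3_C -> order preserved
All equal keys kept their original relative order. Counting Sort is stable: scanning the input right to left with decreasing cumulative counts places later duplicates at later output positions.
Answer: Stable


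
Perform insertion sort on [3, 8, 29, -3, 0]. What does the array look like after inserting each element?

First element 3 is already 'sorted'
Insert 8: shifted 0 elements -> [3, 8, 29, -3, 0]
Insert 29: shifted 0 elements -> [3, 8, 29, -3, 0]
Insert -3: shifted 3 elements -> [-3, 3, 8, 29, 0]
Insert 0: shifted 3 elements -> [-3, 0, 3, 8, 29]


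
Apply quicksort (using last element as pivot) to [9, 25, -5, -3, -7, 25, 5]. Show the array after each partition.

Partition 1: pivot=5 at index 3 -> [-5, -3, -7, 5, 9, 25, 25]
Partition 2: pivot=-7 at index 0 -> [-7, -3, -5, 5, 9, 25, 25]
Partition 3: pivot=-5 at index 1 -> [-7, -5, -3, 5, 9, 25, 25]
Partition 4: pivot=25 at index 6 -> [-7, -5, -3, 5, 9, 25, 25]
Partition 5: pivot=25 at index 5 -> [-7, -5, -3, 5, 9, 25, 25]


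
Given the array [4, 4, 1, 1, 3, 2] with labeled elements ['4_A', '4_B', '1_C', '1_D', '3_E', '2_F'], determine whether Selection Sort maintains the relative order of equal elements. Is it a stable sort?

Trace Selection Sort on the labeled array (the key is the number; the letter only tracks identity):
  Pass 1: minimum of unsorted part is 1_C at index 2; swap it with 4_A at index 0 -> [1_C, 4_B, 4_A, 1_D, 3_E, 2_F]
  Pass 2: minimum of unsorted part is 1_D at index 3; swap it with 4_B at index 1 -> [1_C, 1_D, 4_A, 4_B, 3_E, 2_F]
  Pass 3: minimum of unsorted part is 2_F at index 5; swap it with 4_A at index 2 -> [1_C, 1_D, 2_F, 4_B, 3_E, 4_A]
  Pass 4: minimum of unsorted part is 3_E at index 4; swap it with 4_B at index 3 -> [1_C, 1_D, 2_F, 3_E, 4_B, 4_A]
  Pass 5: minimum 4_B is already at index 4; no swap -> [1_C, 1_D, 2_F, 3_E, 4_B, 4_A]
Final order: [1_C, 1_D, 2_F, 3_E, 4_B, 4_A]
Equal keys:
  value 1: originally 1_C, 1_D; after sorting 1_C, 1_D -> order preserved
  value 4: originally 4_A, 4_B; after sorting 4_B, 4_A -> order changed
Equal keys were reordered, so Selection Sort is not stable: the long-range swap that moves the minimum into place can carry an element past an equal key. (One such input is enough; an unstable sort may happen to preserve order on other inputs, but it gives no guarantee.)
Answer: Not stable


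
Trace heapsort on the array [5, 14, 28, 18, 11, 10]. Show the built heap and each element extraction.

Build heap: [28, 18, 10, 14, 11, 5]
Extract 28: [18, 14, 10, 5, 11, 28]
Extract 18: [14, 11, 10, 5, 18, 28]
Extract 14: [11, 5, 10, 14, 18, 28]
Extract 11: [10, 5, 11, 14, 18, 28]
Extract 10: [5, 10, 11, 14, 18, 28]


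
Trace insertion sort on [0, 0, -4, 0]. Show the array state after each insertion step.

First element 0 is already 'sorted'
Insert 0: shifted 0 elements -> [0, 0, -4, 0]
Insert -4: shifted 2 elements -> [-4, 0, 0, 0]
Insert 0: shifted 0 elements -> [-4, 0, 0, 0]


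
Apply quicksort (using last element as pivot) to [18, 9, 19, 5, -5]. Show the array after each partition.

Partition 1: pivot=-5 at index 0 -> [-5, 9, 19, 5, 18]
Partition 2: pivot=18 at index 3 -> [-5, 9, 5, 18, 19]
Partition 3: pivot=5 at index 1 -> [-5, 5, 9, 18, 19]


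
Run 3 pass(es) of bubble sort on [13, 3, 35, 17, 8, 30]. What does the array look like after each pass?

After pass 1: [3, 13, 17, 8, 30, 35] (4 swaps)
After pass 2: [3, 13, 8, 17, 30, 35] (1 swaps)
After pass 3: [3, 8, 13, 17, 30, 35] (1 swaps)
Total swaps: 6


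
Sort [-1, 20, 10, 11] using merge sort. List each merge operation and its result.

Divide and conquer:
  Merge [-1] + [20] -> [-1, 20]
  Merge [10] + [11] -> [10, 11]
  Merge [-1, 20] + [10, 11] -> [-1, 10, 11, 20]


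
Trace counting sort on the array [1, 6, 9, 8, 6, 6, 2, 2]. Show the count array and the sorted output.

Count array: [0, 1, 2, 0, 0, 0, 3, 0, 1, 1]
(count[i] = number of elements equal to i)
Cumulative count: [0, 1, 3, 3, 3, 3, 6, 6, 7, 8]
Sorted: [1, 2, 2, 6, 6, 6, 8, 9]


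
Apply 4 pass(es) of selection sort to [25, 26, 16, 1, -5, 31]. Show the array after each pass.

Pass 1: Select minimum -5 at index 4, swap -> [-5, 26, 16, 1, 25, 31]
Pass 2: Select minimum 1 at index 3, swap -> [-5, 1, 16, 26, 25, 31]
Pass 3: Select minimum 16 at index 2, swap -> [-5, 1, 16, 26, 25, 31]
Pass 4: Select minimum 25 at index 4, swap -> [-5, 1, 16, 25, 26, 31]


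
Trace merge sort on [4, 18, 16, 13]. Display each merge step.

Divide and conquer:
  Merge [4] + [18] -> [4, 18]
  Merge [16] + [13] -> [13, 16]
  Merge [4, 18] + [13, 16] -> [4, 13, 16, 18]


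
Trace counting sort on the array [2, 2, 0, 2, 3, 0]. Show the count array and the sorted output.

Count array: [2, 0, 3, 1]
(count[i] = number of elements equal to i)
Cumulative count: [2, 2, 5, 6]
Sorted: [0, 0, 2, 2, 2, 3]


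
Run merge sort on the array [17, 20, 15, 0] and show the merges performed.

Divide and conquer:
  Merge [17] + [20] -> [17, 20]
  Merge [15] + [0] -> [0, 15]
  Merge [17, 20] + [0, 15] -> [0, 15, 17, 20]


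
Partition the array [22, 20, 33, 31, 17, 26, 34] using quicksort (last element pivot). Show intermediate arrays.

Partition 1: pivot=34 at index 6 -> [22, 20, 33, 31, 17, 26, 34]
Partition 2: pivot=26 at index 3 -> [22, 20, 17, 26, 33, 31, 34]
Partition 3: pivot=17 at index 0 -> [17, 20, 22, 26, 33, 31, 34]
Partition 4: pivot=22 at index 2 -> [17, 20, 22, 26, 33, 31, 34]
Partition 5: pivot=31 at index 4 -> [17, 20, 22, 26, 31, 33, 34]


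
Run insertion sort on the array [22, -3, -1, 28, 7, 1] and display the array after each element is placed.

First element 22 is already 'sorted'
Insert -3: shifted 1 elements -> [-3, 22, -1, 28, 7, 1]
Insert -1: shifted 1 elements -> [-3, -1, 22, 28, 7, 1]
Insert 28: shifted 0 elements -> [-3, -1, 22, 28, 7, 1]
Insert 7: shifted 2 elements -> [-3, -1, 7, 22, 28, 1]
Insert 1: shifted 3 elements -> [-3, -1, 1, 7, 22, 28]


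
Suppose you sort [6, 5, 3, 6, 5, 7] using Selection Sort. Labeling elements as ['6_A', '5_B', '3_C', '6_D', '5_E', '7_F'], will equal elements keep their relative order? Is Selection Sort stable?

Trace Selection Sort on the labeled array (the key is the number; the letter only tracks identity):
  Pass 1: minimum of unsorted part is 3_C at index 2; swap it with 6_A at index 0 -> [3_C, 5_B, 6_A, 6_D, 5_E, 7_F]
  Pass 2: minimum 5_B is already at index 1; no swap -> [3_C, 5_B, 6_A, 6_D, 5_E, 7_F]
  Pass 3: minimum of unsorted part is 5_E at index 4; swap it with 6_A at index 2 -> [3_C, 5_B, 5_E, 6_D, 6_A, 7_F]
  Pass 4: minimum 6_D is already at index 3; no swap -> [3_C, 5_B, 5_E, 6_D, 6_A, 7_F]
  Pass 5: minimum 6_A is already at index 4; no swap -> [3_C, 5_B, 5_E, 6_D, 6_A, 7_F]
Final order: [3_C, 5_B, 5_E, 6_D, 6_A, 7_F]
Equal keys:
  value 5: originally 5_B, 5_E; after sorting 5_B, 5_E -> order preserved
  value 6: originally 6_A, 6_D; after sorting 6_D, 6_A -> order changed
Equal keys were reordered, so Selection Sort is not stable: the long-range swap that moves the minimum into place can carry an element past an equal key. (One such input is enough; an unstable sort may happen to preserve order on other inputs, but it gives no guarantee.)
Answer: Not stable


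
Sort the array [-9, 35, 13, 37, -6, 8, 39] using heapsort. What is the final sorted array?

Build heap: [39, 37, 13, 35, -6, 8, -9]
Extract 39: [37, 35, 13, -9, -6, 8, 39]
Extract 37: [35, 8, 13, -9, -6, 37, 39]
Extract 35: [13, 8, -6, -9, 35, 37, 39]
Extract 13: [8, -9, -6, 13, 35, 37, 39]
Extract 8: [-6, -9, 8, 13, 35, 37, 39]
Extract -6: [-9, -6, 8, 13, 35, 37, 39]


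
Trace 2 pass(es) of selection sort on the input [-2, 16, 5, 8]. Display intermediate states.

Pass 1: Select minimum -2 at index 0, swap -> [-2, 16, 5, 8]
Pass 2: Select minimum 5 at index 2, swap -> [-2, 5, 16, 8]


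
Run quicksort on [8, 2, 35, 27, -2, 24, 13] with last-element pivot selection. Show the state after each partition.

Partition 1: pivot=13 at index 3 -> [8, 2, -2, 13, 35, 24, 27]
Partition 2: pivot=-2 at index 0 -> [-2, 2, 8, 13, 35, 24, 27]
Partition 3: pivot=8 at index 2 -> [-2, 2, 8, 13, 35, 24, 27]
Partition 4: pivot=27 at index 5 -> [-2, 2, 8, 13, 24, 27, 35]


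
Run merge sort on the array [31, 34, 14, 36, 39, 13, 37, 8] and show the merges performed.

Divide and conquer:
  Merge [31] + [34] -> [31, 34]
  Merge [14] + [36] -> [14, 36]
  Merge [31, 34] + [14, 36] -> [14, 31, 34, 36]
  Merge [39] + [13] -> [13, 39]
  Merge [37] + [8] -> [8, 37]
  Merge [13, 39] + [8, 37] -> [8, 13, 37, 39]
  Merge [14, 31, 34, 36] + [8, 13, 37, 39] -> [8, 13, 14, 31, 34, 36, 37, 39]


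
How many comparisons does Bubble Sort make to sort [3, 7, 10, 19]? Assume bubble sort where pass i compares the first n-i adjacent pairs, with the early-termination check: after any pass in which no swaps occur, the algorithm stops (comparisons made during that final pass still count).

Pass 1: compare adjacent pairs (0,1)..(2,3) = 3 comparison(s), 0 swap(s) -> [3, 7, 10, 19]
No swaps in this pass, so bubble sort stops here.
Total comparisons: 3 = 3


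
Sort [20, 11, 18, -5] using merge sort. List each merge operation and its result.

Divide and conquer:
  Merge [20] + [11] -> [11, 20]
  Merge [18] + [-5] -> [-5, 18]
  Merge [11, 20] + [-5, 18] -> [-5, 11, 18, 20]


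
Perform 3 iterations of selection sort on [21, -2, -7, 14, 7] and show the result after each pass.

Pass 1: Select minimum -7 at index 2, swap -> [-7, -2, 21, 14, 7]
Pass 2: Select minimum -2 at index 1, swap -> [-7, -2, 21, 14, 7]
Pass 3: Select minimum 7 at index 4, swap -> [-7, -2, 7, 14, 21]


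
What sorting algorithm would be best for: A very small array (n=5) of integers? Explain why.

Best choice: Insertion sort
Reason: For tiny inputs the O(n^2) overhead is negligible and insertion sort has minimal constant factors


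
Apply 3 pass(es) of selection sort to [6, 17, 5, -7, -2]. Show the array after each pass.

Pass 1: Select minimum -7 at index 3, swap -> [-7, 17, 5, 6, -2]
Pass 2: Select minimum -2 at index 4, swap -> [-7, -2, 5, 6, 17]
Pass 3: Select minimum 5 at index 2, swap -> [-7, -2, 5, 6, 17]


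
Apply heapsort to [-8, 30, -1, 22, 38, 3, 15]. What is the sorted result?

Build heap: [38, 30, 15, 22, -8, 3, -1]
Extract 38: [30, 22, 15, -1, -8, 3, 38]
Extract 30: [22, 3, 15, -1, -8, 30, 38]
Extract 22: [15, 3, -8, -1, 22, 30, 38]
Extract 15: [3, -1, -8, 15, 22, 30, 38]
Extract 3: [-1, -8, 3, 15, 22, 30, 38]
Extract -1: [-8, -1, 3, 15, 22, 30, 38]


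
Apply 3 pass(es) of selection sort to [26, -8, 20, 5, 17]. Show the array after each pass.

Pass 1: Select minimum -8 at index 1, swap -> [-8, 26, 20, 5, 17]
Pass 2: Select minimum 5 at index 3, swap -> [-8, 5, 20, 26, 17]
Pass 3: Select minimum 17 at index 4, swap -> [-8, 5, 17, 26, 20]


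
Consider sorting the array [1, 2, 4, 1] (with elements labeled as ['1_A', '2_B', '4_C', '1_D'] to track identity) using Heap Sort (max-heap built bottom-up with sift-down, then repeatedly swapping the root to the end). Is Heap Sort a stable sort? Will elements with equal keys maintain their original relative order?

Trace Heap Sort on the labeled array (the key is the number; the letter only tracks identity):
  Build max-heap: [4_C, 2_B, 1_A, 1_D]
  Swap root 4_C to index 3, re-heapify first 3 -> [2_B, 1_D, 1_A, 4_C]
  Swap root 2_B to index 2, re-heapify first 2 -> [1_A, 1_D, 2_B, 4_C]
  Swap root 1_A to index 1, re-heapify first 1 -> [1_D, 1_A, 2_B, 4_C]
Final order: [1_D, 1_A, 2_B, 4_C]
Equal keys:
  value 1: originally 1_A, 1_D; after sorting 1_D, 1_A -> order changed
Equal keys were reordered, so Heap Sort is not stable: heap construction and root-to-end swaps move elements without regard to the original order of equal keys. (One such input is enough; an unstable sort may happen to preserve order on other inputs, but it gives no guarantee.)
Answer: Not stable


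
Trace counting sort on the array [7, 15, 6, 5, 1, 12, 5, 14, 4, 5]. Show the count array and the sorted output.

Count array: [0, 1, 0, 0, 1, 3, 1, 1, 0, 0, 0, 0, 1, 0, 1, 1]
(count[i] = number of elements equal to i)
Cumulative count: [0, 1, 1, 1, 2, 5, 6, 7, 7, 7, 7, 7, 8, 8, 9, 10]
Sorted: [1, 4, 5, 5, 5, 6, 7, 12, 14, 15]


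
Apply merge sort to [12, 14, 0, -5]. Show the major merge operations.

Divide and conquer:
  Merge [12] + [14] -> [12, 14]
  Merge [0] + [-5] -> [-5, 0]
  Merge [12, 14] + [-5, 0] -> [-5, 0, 12, 14]


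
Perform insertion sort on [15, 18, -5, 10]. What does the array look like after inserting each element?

First element 15 is already 'sorted'
Insert 18: shifted 0 elements -> [15, 18, -5, 10]
Insert -5: shifted 2 elements -> [-5, 15, 18, 10]
Insert 10: shifted 2 elements -> [-5, 10, 15, 18]


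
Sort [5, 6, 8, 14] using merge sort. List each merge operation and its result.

Divide and conquer:
  Merge [5] + [6] -> [5, 6]
  Merge [8] + [14] -> [8, 14]
  Merge [5, 6] + [8, 14] -> [5, 6, 8, 14]


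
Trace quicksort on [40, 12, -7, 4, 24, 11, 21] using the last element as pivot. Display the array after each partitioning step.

Partition 1: pivot=21 at index 4 -> [12, -7, 4, 11, 21, 40, 24]
Partition 2: pivot=11 at index 2 -> [-7, 4, 11, 12, 21, 40, 24]
Partition 3: pivot=4 at index 1 -> [-7, 4, 11, 12, 21, 40, 24]
Partition 4: pivot=24 at index 5 -> [-7, 4, 11, 12, 21, 24, 40]


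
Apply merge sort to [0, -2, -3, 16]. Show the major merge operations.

Divide and conquer:
  Merge [0] + [-2] -> [-2, 0]
  Merge [-3] + [16] -> [-3, 16]
  Merge [-2, 0] + [-3, 16] -> [-3, -2, 0, 16]


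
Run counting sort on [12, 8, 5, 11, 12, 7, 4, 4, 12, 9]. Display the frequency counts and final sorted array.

Count array: [0, 0, 0, 0, 2, 1, 0, 1, 1, 1, 0, 1, 3]
(count[i] = number of elements equal to i)
Cumulative count: [0, 0, 0, 0, 2, 3, 3, 4, 5, 6, 6, 7, 10]
Sorted: [4, 4, 5, 7, 8, 9, 11, 12, 12, 12]


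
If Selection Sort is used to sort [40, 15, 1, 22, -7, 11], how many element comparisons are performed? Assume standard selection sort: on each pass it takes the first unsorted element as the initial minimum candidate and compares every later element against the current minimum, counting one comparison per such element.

Pass 1: scan indices 1..5 for the minimum = 5 comparison(s); min is -7, place at index 0 -> [-7, 15, 1, 22, 40, 11]
Pass 2: scan indices 2..5 for the minimum = 4 comparison(s); min is 1, place at index 1 -> [-7, 1, 15, 22, 40, 11]
Pass 3: scan indices 3..5 for the minimum = 3 comparison(s); min is 11, place at index 2 -> [-7, 1, 11, 22, 40, 15]
Pass 4: scan indices 4..5 for the minimum = 2 comparison(s); min is 15, place at index 3 -> [-7, 1, 11, 15, 40, 22]
Pass 5: scan indices 5..5 for the minimum = 1 comparison(s); min is 22, place at index 4 -> [-7, 1, 11, 15, 22, 40]
Selection sort always scans the whole unsorted suffix, so the count is (n-1) + (n-2) + ... + 1 = n(n-1)/2 = 6*5/2 = 15 regardless of the input order.
Total comparisons: 5 + 4 + 3 + 2 + 1 = 15


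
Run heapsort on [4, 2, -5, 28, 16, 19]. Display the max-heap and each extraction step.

Build heap: [28, 16, 19, 2, 4, -5]
Extract 28: [19, 16, -5, 2, 4, 28]
Extract 19: [16, 4, -5, 2, 19, 28]
Extract 16: [4, 2, -5, 16, 19, 28]
Extract 4: [2, -5, 4, 16, 19, 28]
Extract 2: [-5, 2, 4, 16, 19, 28]
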